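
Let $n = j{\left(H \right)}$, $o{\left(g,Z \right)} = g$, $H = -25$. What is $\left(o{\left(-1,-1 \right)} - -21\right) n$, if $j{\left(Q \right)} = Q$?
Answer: $-500$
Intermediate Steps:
$n = -25$
$\left(o{\left(-1,-1 \right)} - -21\right) n = \left(-1 - -21\right) \left(-25\right) = \left(-1 + 21\right) \left(-25\right) = 20 \left(-25\right) = -500$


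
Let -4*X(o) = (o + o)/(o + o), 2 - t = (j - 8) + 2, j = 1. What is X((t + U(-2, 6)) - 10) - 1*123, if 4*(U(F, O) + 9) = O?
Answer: -493/4 ≈ -123.25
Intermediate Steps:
U(F, O) = -9 + O/4
t = 7 (t = 2 - ((1 - 8) + 2) = 2 - (-7 + 2) = 2 - 1*(-5) = 2 + 5 = 7)
X(o) = -1/4 (X(o) = -(o + o)/(4*(o + o)) = -2*o/(4*(2*o)) = -2*o*1/(2*o)/4 = -1/4*1 = -1/4)
X((t + U(-2, 6)) - 10) - 1*123 = -1/4 - 1*123 = -1/4 - 123 = -493/4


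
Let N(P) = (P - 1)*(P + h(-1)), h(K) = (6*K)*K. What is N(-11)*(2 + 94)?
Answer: 5760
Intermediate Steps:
h(K) = 6*K**2
N(P) = (-1 + P)*(6 + P) (N(P) = (P - 1)*(P + 6*(-1)**2) = (-1 + P)*(P + 6*1) = (-1 + P)*(P + 6) = (-1 + P)*(6 + P))
N(-11)*(2 + 94) = (-6 + (-11)**2 + 5*(-11))*(2 + 94) = (-6 + 121 - 55)*96 = 60*96 = 5760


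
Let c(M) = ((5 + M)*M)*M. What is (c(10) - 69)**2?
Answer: 2047761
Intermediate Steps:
c(M) = M**2*(5 + M) (c(M) = (M*(5 + M))*M = M**2*(5 + M))
(c(10) - 69)**2 = (10**2*(5 + 10) - 69)**2 = (100*15 - 69)**2 = (1500 - 69)**2 = 1431**2 = 2047761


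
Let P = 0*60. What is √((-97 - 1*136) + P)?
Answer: I*√233 ≈ 15.264*I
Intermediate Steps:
P = 0
√((-97 - 1*136) + P) = √((-97 - 1*136) + 0) = √((-97 - 136) + 0) = √(-233 + 0) = √(-233) = I*√233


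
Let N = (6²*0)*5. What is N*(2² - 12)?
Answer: 0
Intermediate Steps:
N = 0 (N = (36*0)*5 = 0*5 = 0)
N*(2² - 12) = 0*(2² - 12) = 0*(4 - 12) = 0*(-8) = 0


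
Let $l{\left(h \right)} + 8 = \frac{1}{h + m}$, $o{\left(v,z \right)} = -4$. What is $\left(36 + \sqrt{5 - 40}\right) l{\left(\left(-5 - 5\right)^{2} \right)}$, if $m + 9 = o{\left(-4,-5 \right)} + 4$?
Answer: $- \frac{26172}{91} - \frac{727 i \sqrt{35}}{91} \approx -287.6 - 47.264 i$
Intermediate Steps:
$m = -9$ ($m = -9 + \left(-4 + 4\right) = -9 + 0 = -9$)
$l{\left(h \right)} = -8 + \frac{1}{-9 + h}$ ($l{\left(h \right)} = -8 + \frac{1}{h - 9} = -8 + \frac{1}{-9 + h}$)
$\left(36 + \sqrt{5 - 40}\right) l{\left(\left(-5 - 5\right)^{2} \right)} = \left(36 + \sqrt{5 - 40}\right) \frac{73 - 8 \left(-5 - 5\right)^{2}}{-9 + \left(-5 - 5\right)^{2}} = \left(36 + \sqrt{-35}\right) \frac{73 - 8 \left(-10\right)^{2}}{-9 + \left(-10\right)^{2}} = \left(36 + i \sqrt{35}\right) \frac{73 - 800}{-9 + 100} = \left(36 + i \sqrt{35}\right) \frac{73 - 800}{91} = \left(36 + i \sqrt{35}\right) \frac{1}{91} \left(-727\right) = \left(36 + i \sqrt{35}\right) \left(- \frac{727}{91}\right) = - \frac{26172}{91} - \frac{727 i \sqrt{35}}{91}$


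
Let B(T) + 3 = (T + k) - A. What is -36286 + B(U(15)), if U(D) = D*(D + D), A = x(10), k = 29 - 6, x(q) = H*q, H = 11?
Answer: -35926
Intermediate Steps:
x(q) = 11*q
k = 23
A = 110 (A = 11*10 = 110)
U(D) = 2*D**2 (U(D) = D*(2*D) = 2*D**2)
B(T) = -90 + T (B(T) = -3 + ((T + 23) - 1*110) = -3 + ((23 + T) - 110) = -3 + (-87 + T) = -90 + T)
-36286 + B(U(15)) = -36286 + (-90 + 2*15**2) = -36286 + (-90 + 2*225) = -36286 + (-90 + 450) = -36286 + 360 = -35926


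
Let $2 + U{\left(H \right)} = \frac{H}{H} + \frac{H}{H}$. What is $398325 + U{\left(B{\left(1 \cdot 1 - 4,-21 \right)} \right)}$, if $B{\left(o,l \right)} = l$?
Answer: $398325$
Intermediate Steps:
$U{\left(H \right)} = 0$ ($U{\left(H \right)} = -2 + \left(\frac{H}{H} + \frac{H}{H}\right) = -2 + \left(1 + 1\right) = -2 + 2 = 0$)
$398325 + U{\left(B{\left(1 \cdot 1 - 4,-21 \right)} \right)} = 398325 + 0 = 398325$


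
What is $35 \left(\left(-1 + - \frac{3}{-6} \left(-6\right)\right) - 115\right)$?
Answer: $-4165$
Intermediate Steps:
$35 \left(\left(-1 + - \frac{3}{-6} \left(-6\right)\right) - 115\right) = 35 \left(\left(-1 + - \frac{3 \left(-1\right)}{6} \left(-6\right)\right) - 115\right) = 35 \left(\left(-1 + \left(-1\right) \left(- \frac{1}{2}\right) \left(-6\right)\right) - 115\right) = 35 \left(\left(-1 + \frac{1}{2} \left(-6\right)\right) - 115\right) = 35 \left(\left(-1 - 3\right) - 115\right) = 35 \left(-4 - 115\right) = 35 \left(-119\right) = -4165$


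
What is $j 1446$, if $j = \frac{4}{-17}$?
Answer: $- \frac{5784}{17} \approx -340.24$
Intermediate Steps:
$j = - \frac{4}{17}$ ($j = 4 \left(- \frac{1}{17}\right) = - \frac{4}{17} \approx -0.23529$)
$j 1446 = \left(- \frac{4}{17}\right) 1446 = - \frac{5784}{17}$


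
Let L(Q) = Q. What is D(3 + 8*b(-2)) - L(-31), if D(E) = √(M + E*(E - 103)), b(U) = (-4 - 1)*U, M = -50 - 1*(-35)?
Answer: 31 + 5*I*√67 ≈ 31.0 + 40.927*I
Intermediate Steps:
M = -15 (M = -50 + 35 = -15)
b(U) = -5*U
D(E) = √(-15 + E*(-103 + E)) (D(E) = √(-15 + E*(E - 103)) = √(-15 + E*(-103 + E)))
D(3 + 8*b(-2)) - L(-31) = √(-15 + (3 + 8*(-5*(-2)))² - 103*(3 + 8*(-5*(-2)))) - 1*(-31) = √(-15 + (3 + 8*10)² - 103*(3 + 8*10)) + 31 = √(-15 + (3 + 80)² - 103*(3 + 80)) + 31 = √(-15 + 83² - 103*83) + 31 = √(-15 + 6889 - 8549) + 31 = √(-1675) + 31 = 5*I*√67 + 31 = 31 + 5*I*√67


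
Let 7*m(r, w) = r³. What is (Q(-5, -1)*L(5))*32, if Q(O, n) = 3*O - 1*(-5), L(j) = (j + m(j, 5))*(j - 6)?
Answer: 51200/7 ≈ 7314.3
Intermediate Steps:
m(r, w) = r³/7
L(j) = (-6 + j)*(j + j³/7) (L(j) = (j + j³/7)*(j - 6) = (j + j³/7)*(-6 + j) = (-6 + j)*(j + j³/7))
Q(O, n) = 5 + 3*O (Q(O, n) = 3*O + 5 = 5 + 3*O)
(Q(-5, -1)*L(5))*32 = ((5 + 3*(-5))*((⅐)*5*(-42 + 5³ - 6*5² + 7*5)))*32 = ((5 - 15)*((⅐)*5*(-42 + 125 - 6*25 + 35)))*32 = -10*5*(-42 + 125 - 150 + 35)/7*32 = -10*5*(-32)/7*32 = -10*(-160/7)*32 = (1600/7)*32 = 51200/7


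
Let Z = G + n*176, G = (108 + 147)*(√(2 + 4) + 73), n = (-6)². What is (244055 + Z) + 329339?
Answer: 598345 + 255*√6 ≈ 5.9897e+5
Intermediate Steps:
n = 36
G = 18615 + 255*√6 (G = 255*(√6 + 73) = 255*(73 + √6) = 18615 + 255*√6 ≈ 19240.)
Z = 24951 + 255*√6 (Z = (18615 + 255*√6) + 36*176 = (18615 + 255*√6) + 6336 = 24951 + 255*√6 ≈ 25576.)
(244055 + Z) + 329339 = (244055 + (24951 + 255*√6)) + 329339 = (269006 + 255*√6) + 329339 = 598345 + 255*√6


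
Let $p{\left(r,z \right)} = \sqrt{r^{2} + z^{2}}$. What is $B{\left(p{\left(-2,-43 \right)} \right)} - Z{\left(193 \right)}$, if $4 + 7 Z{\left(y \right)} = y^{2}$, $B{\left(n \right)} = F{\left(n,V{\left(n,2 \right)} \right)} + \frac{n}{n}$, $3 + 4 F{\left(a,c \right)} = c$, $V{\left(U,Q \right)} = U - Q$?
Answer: $- \frac{148987}{28} + \frac{\sqrt{1853}}{4} \approx -5310.2$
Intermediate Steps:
$F{\left(a,c \right)} = - \frac{3}{4} + \frac{c}{4}$
$B{\left(n \right)} = - \frac{1}{4} + \frac{n}{4}$ ($B{\left(n \right)} = \left(- \frac{3}{4} + \frac{n - 2}{4}\right) + \frac{n}{n} = \left(- \frac{3}{4} + \frac{n - 2}{4}\right) + 1 = \left(- \frac{3}{4} + \frac{-2 + n}{4}\right) + 1 = \left(- \frac{3}{4} + \left(- \frac{1}{2} + \frac{n}{4}\right)\right) + 1 = \left(- \frac{5}{4} + \frac{n}{4}\right) + 1 = - \frac{1}{4} + \frac{n}{4}$)
$Z{\left(y \right)} = - \frac{4}{7} + \frac{y^{2}}{7}$
$B{\left(p{\left(-2,-43 \right)} \right)} - Z{\left(193 \right)} = \left(- \frac{1}{4} + \frac{\sqrt{\left(-2\right)^{2} + \left(-43\right)^{2}}}{4}\right) - \left(- \frac{4}{7} + \frac{193^{2}}{7}\right) = \left(- \frac{1}{4} + \frac{\sqrt{4 + 1849}}{4}\right) - \left(- \frac{4}{7} + \frac{1}{7} \cdot 37249\right) = \left(- \frac{1}{4} + \frac{\sqrt{1853}}{4}\right) - \left(- \frac{4}{7} + \frac{37249}{7}\right) = \left(- \frac{1}{4} + \frac{\sqrt{1853}}{4}\right) - \frac{37245}{7} = - \frac{148987}{28} + \frac{\sqrt{1853}}{4}$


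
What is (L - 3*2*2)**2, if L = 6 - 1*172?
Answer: 31684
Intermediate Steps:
L = -166 (L = 6 - 172 = -166)
(L - 3*2*2)**2 = (-166 - 3*2*2)**2 = (-166 - 6*2)**2 = (-166 - 12)**2 = (-178)**2 = 31684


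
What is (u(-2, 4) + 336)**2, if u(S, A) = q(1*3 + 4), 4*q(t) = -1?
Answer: 1803649/16 ≈ 1.1273e+5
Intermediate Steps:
q(t) = -1/4 (q(t) = (1/4)*(-1) = -1/4)
u(S, A) = -1/4
(u(-2, 4) + 336)**2 = (-1/4 + 336)**2 = (1343/4)**2 = 1803649/16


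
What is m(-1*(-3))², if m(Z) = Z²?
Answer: 81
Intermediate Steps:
m(-1*(-3))² = ((-1*(-3))²)² = (3²)² = 9² = 81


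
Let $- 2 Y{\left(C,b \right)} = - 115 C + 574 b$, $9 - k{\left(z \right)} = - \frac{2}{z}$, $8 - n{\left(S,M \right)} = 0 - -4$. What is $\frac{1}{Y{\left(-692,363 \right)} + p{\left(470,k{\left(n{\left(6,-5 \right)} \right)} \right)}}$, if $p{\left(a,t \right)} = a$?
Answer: $- \frac{1}{143501} \approx -6.9686 \cdot 10^{-6}$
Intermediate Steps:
$n{\left(S,M \right)} = 4$ ($n{\left(S,M \right)} = 8 - \left(0 - -4\right) = 8 - \left(0 + 4\right) = 8 - 4 = 4$)
$k{\left(z \right)} = 9 + \frac{2}{z}$ ($k{\left(z \right)} = 9 - - \frac{2}{z} = 9 + \frac{2}{z}$)
$Y{\left(C,b \right)} = - 287 b + \frac{115 C}{2}$ ($Y{\left(C,b \right)} = - \frac{- 115 C + 574 b}{2} = - 287 b + \frac{115 C}{2}$)
$\frac{1}{Y{\left(-692,363 \right)} + p{\left(470,k{\left(n{\left(6,-5 \right)} \right)} \right)}} = \frac{1}{\left(\left(-287\right) 363 + \frac{115}{2} \left(-692\right)\right) + 470} = \frac{1}{\left(-104181 - 39790\right) + 470} = \frac{1}{-143971 + 470} = \frac{1}{-143501} = - \frac{1}{143501}$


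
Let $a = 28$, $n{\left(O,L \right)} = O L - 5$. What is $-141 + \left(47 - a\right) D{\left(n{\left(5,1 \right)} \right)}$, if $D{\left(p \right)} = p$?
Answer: $-141$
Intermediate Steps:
$n{\left(O,L \right)} = -5 + L O$ ($n{\left(O,L \right)} = L O - 5 = -5 + L O$)
$-141 + \left(47 - a\right) D{\left(n{\left(5,1 \right)} \right)} = -141 + \left(47 - 28\right) \left(-5 + 1 \cdot 5\right) = -141 + \left(47 - 28\right) \left(-5 + 5\right) = -141 + 19 \cdot 0 = -141 + 0 = -141$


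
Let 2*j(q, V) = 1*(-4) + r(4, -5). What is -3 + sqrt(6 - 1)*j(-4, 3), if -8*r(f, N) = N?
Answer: -3 - 27*sqrt(5)/16 ≈ -6.7734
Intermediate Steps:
r(f, N) = -N/8
j(q, V) = -27/16 (j(q, V) = (1*(-4) - 1/8*(-5))/2 = (-4 + 5/8)/2 = (1/2)*(-27/8) = -27/16)
-3 + sqrt(6 - 1)*j(-4, 3) = -3 + sqrt(6 - 1)*(-27/16) = -3 + sqrt(5)*(-27/16) = -3 - 27*sqrt(5)/16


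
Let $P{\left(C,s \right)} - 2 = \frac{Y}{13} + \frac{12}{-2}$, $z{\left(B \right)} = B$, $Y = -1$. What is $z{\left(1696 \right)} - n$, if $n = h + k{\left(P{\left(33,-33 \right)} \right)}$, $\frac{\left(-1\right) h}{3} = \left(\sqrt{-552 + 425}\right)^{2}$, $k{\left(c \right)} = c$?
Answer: $\frac{17148}{13} \approx 1319.1$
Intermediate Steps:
$P{\left(C,s \right)} = - \frac{53}{13}$ ($P{\left(C,s \right)} = 2 + \left(- \frac{1}{13} + \frac{12}{-2}\right) = 2 + \left(\left(-1\right) \frac{1}{13} + 12 \left(- \frac{1}{2}\right)\right) = 2 - \frac{79}{13} = - \frac{53}{13}$)
$h = 381$ ($h = - 3 \left(\sqrt{-552 + 425}\right)^{2} = - 3 \left(\sqrt{-127}\right)^{2} = - 3 \left(i \sqrt{127}\right)^{2} = \left(-3\right) \left(-127\right) = 381$)
$n = \frac{4900}{13}$ ($n = 381 - \frac{53}{13} = \frac{4900}{13} \approx 376.92$)
$z{\left(1696 \right)} - n = 1696 - \frac{4900}{13} = \frac{17148}{13}$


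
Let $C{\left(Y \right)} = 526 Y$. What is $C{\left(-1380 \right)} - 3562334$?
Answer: $-4288214$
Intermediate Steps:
$C{\left(-1380 \right)} - 3562334 = 526 \left(-1380\right) - 3562334 = -725880 - 3562334 = -4288214$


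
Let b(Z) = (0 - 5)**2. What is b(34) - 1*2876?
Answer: -2851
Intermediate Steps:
b(Z) = 25 (b(Z) = (-5)**2 = 25)
b(34) - 1*2876 = 25 - 1*2876 = 25 - 2876 = -2851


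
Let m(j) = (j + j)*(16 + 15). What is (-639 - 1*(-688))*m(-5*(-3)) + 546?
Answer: 46116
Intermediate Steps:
m(j) = 62*j (m(j) = (2*j)*31 = 62*j)
(-639 - 1*(-688))*m(-5*(-3)) + 546 = (-639 - 1*(-688))*(62*(-5*(-3))) + 546 = (-639 + 688)*(62*15) + 546 = 49*930 + 546 = 45570 + 546 = 46116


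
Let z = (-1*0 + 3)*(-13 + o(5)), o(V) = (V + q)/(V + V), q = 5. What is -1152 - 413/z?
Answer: -41059/36 ≈ -1140.5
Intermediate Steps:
o(V) = (5 + V)/(2*V) (o(V) = (V + 5)/(V + V) = (5 + V)/((2*V)) = (5 + V)*(1/(2*V)) = (5 + V)/(2*V))
z = -36 (z = (-1*0 + 3)*(-13 + (½)*(5 + 5)/5) = (0 + 3)*(-13 + (½)*(⅕)*10) = 3*(-13 + 1) = 3*(-12) = -36)
-1152 - 413/z = -1152 - 413/(-36) = -1152 - 413*(-1/36) = -1152 + 413/36 = -41059/36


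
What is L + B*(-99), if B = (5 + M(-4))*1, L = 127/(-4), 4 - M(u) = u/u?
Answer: -3295/4 ≈ -823.75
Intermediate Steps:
M(u) = 3 (M(u) = 4 - u/u = 4 - 1*1 = 4 - 1 = 3)
L = -127/4 (L = 127*(-¼) = -127/4 ≈ -31.750)
B = 8 (B = (5 + 3)*1 = 8*1 = 8)
L + B*(-99) = -127/4 + 8*(-99) = -127/4 - 792 = -3295/4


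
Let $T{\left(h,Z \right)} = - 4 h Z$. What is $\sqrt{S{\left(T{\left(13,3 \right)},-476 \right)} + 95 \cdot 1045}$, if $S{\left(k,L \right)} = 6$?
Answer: $\sqrt{99281} \approx 315.09$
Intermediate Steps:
$T{\left(h,Z \right)} = - 4 Z h$
$\sqrt{S{\left(T{\left(13,3 \right)},-476 \right)} + 95 \cdot 1045} = \sqrt{6 + 95 \cdot 1045} = \sqrt{6 + 99275} = \sqrt{99281}$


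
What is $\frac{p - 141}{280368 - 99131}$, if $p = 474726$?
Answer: $\frac{474585}{181237} \approx 2.6186$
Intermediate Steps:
$\frac{p - 141}{280368 - 99131} = \frac{474726 - 141}{280368 - 99131} = \frac{474585}{181237}$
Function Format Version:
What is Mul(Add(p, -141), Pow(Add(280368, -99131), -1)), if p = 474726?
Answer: Rational(474585, 181237) ≈ 2.6186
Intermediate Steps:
Mul(Add(p, -141), Pow(Add(280368, -99131), -1)) = Mul(Add(474726, -141), Pow(Add(280368, -99131), -1)) = Mul(474585, Pow(181237, -1)) = Mul(474585, Rational(1, 181237)) = Rational(474585, 181237)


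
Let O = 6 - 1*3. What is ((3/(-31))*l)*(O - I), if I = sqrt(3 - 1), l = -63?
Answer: 567/31 - 189*sqrt(2)/31 ≈ 9.6682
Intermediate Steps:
O = 3 (O = 6 - 3 = 3)
I = sqrt(2) ≈ 1.4142
((3/(-31))*l)*(O - I) = ((3/(-31))*(-63))*(3 - sqrt(2)) = ((3*(-1/31))*(-63))*(3 - sqrt(2)) = (-3/31*(-63))*(3 - sqrt(2)) = 189*(3 - sqrt(2))/31 = 567/31 - 189*sqrt(2)/31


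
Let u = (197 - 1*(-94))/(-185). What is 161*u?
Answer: -46851/185 ≈ -253.25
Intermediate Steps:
u = -291/185 (u = (197 + 94)*(-1/185) = 291*(-1/185) = -291/185 ≈ -1.5730)
161*u = 161*(-291/185) = -46851/185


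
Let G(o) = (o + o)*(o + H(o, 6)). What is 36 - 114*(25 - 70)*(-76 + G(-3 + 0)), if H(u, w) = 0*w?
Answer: -297504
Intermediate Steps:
H(u, w) = 0
G(o) = 2*o² (G(o) = (o + o)*(o + 0) = (2*o)*o = 2*o²)
36 - 114*(25 - 70)*(-76 + G(-3 + 0)) = 36 - 114*(25 - 70)*(-76 + 2*(-3 + 0)²) = 36 - (-5130)*(-76 + 2*(-3)²) = 36 - (-5130)*(-76 + 2*9) = 36 - (-5130)*(-76 + 18) = 36 - (-5130)*(-58) = 36 - 114*2610 = 36 - 297540 = -297504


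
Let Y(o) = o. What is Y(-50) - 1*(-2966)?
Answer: 2916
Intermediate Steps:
Y(-50) - 1*(-2966) = -50 - 1*(-2966) = -50 + 2966 = 2916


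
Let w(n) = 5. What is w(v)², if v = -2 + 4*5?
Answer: 25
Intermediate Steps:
v = 18 (v = -2 + 20 = 18)
w(v)² = 5² = 25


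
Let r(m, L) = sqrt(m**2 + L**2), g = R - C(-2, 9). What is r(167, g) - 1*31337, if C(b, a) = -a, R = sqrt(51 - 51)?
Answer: -31337 + sqrt(27970) ≈ -31170.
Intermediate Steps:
R = 0 (R = sqrt(0) = 0)
g = 9 (g = 0 - (-1)*9 = 0 - 1*(-9) = 0 + 9 = 9)
r(m, L) = sqrt(L**2 + m**2)
r(167, g) - 1*31337 = sqrt(9**2 + 167**2) - 1*31337 = sqrt(81 + 27889) - 31337 = sqrt(27970) - 31337 = -31337 + sqrt(27970)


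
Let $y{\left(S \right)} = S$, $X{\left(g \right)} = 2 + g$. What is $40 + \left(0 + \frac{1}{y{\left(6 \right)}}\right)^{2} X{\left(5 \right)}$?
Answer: $\frac{1447}{36} \approx 40.194$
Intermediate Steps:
$40 + \left(0 + \frac{1}{y{\left(6 \right)}}\right)^{2} X{\left(5 \right)} = 40 + \left(0 + \frac{1}{6}\right)^{2} \left(2 + 5\right) = 40 + \left(0 + \frac{1}{6}\right)^{2} \cdot 7 = 40 + \left(\frac{1}{6}\right)^{2} \cdot 7 = 40 + \frac{1}{36} \cdot 7 = 40 + \frac{7}{36} = \frac{1447}{36}$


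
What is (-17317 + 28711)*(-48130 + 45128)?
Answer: -34204788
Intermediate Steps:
(-17317 + 28711)*(-48130 + 45128) = 11394*(-3002) = -34204788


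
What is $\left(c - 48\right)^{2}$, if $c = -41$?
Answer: $7921$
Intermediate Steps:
$\left(c - 48\right)^{2} = \left(-41 - 48\right)^{2} = \left(-89\right)^{2} = 7921$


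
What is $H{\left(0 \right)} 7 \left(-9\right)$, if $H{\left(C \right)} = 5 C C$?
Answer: $0$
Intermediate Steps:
$H{\left(C \right)} = 5 C^{2}$
$H{\left(0 \right)} 7 \left(-9\right) = 5 \cdot 0^{2} \cdot 7 \left(-9\right) = 5 \cdot 0 \cdot 7 \left(-9\right) = 0 \cdot 7 \left(-9\right) = 0 \left(-9\right) = 0$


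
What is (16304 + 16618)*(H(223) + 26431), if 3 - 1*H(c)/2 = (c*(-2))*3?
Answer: 958458186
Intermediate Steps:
H(c) = 6 + 12*c (H(c) = 6 - 2*c*(-2)*3 = 6 - 2*(-2*c)*3 = 6 - (-12)*c = 6 + 12*c)
(16304 + 16618)*(H(223) + 26431) = (16304 + 16618)*((6 + 12*223) + 26431) = 32922*((6 + 2676) + 26431) = 32922*(2682 + 26431) = 32922*29113 = 958458186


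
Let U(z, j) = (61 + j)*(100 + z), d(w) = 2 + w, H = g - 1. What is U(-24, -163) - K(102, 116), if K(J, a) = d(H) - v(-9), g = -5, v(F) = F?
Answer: -7757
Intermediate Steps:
H = -6 (H = -5 - 1 = -6)
K(J, a) = 5 (K(J, a) = (2 - 6) - 1*(-9) = -4 + 9 = 5)
U(-24, -163) - K(102, 116) = (6100 + 61*(-24) + 100*(-163) - 163*(-24)) - 1*5 = (6100 - 1464 - 16300 + 3912) - 5 = -7752 - 5 = -7757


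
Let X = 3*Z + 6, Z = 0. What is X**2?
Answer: 36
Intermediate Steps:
X = 6 (X = 3*0 + 6 = 0 + 6 = 6)
X**2 = 6**2 = 36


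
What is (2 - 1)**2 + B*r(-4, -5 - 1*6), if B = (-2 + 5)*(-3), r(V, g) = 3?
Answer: -26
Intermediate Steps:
B = -9 (B = 3*(-3) = -9)
(2 - 1)**2 + B*r(-4, -5 - 1*6) = (2 - 1)**2 - 9*3 = 1**2 - 27 = 1 - 27 = -26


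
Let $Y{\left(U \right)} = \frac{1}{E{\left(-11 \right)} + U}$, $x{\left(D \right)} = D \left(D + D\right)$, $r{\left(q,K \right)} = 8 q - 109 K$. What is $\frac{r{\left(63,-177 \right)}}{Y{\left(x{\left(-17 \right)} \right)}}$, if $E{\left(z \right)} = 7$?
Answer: $11581245$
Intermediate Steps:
$r{\left(q,K \right)} = - 109 K + 8 q$
$x{\left(D \right)} = 2 D^{2}$ ($x{\left(D \right)} = D 2 D = 2 D^{2}$)
$Y{\left(U \right)} = \frac{1}{7 + U}$
$\frac{r{\left(63,-177 \right)}}{Y{\left(x{\left(-17 \right)} \right)}} = \frac{\left(-109\right) \left(-177\right) + 8 \cdot 63}{\frac{1}{7 + 2 \left(-17\right)^{2}}} = \frac{19293 + 504}{\frac{1}{7 + 2 \cdot 289}} = \frac{19797}{\frac{1}{7 + 578}} = \frac{19797}{\frac{1}{585}} = 19797 \frac{1}{\frac{1}{585}} = 19797 \cdot 585 = 11581245$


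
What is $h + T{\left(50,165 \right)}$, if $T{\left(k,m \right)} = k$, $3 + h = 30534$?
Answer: $30581$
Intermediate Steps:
$h = 30531$ ($h = -3 + 30534 = 30531$)
$h + T{\left(50,165 \right)} = 30531 + 50 = 30581$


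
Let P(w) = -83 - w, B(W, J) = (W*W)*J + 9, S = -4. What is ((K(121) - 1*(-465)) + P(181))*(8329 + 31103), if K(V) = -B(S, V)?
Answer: -68769408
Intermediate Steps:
B(W, J) = 9 + J*W² (B(W, J) = W²*J + 9 = J*W² + 9 = 9 + J*W²)
K(V) = -9 - 16*V (K(V) = -(9 + V*(-4)²) = -(9 + V*16) = -(9 + 16*V) = -9 - 16*V)
((K(121) - 1*(-465)) + P(181))*(8329 + 31103) = (((-9 - 16*121) - 1*(-465)) + (-83 - 1*181))*(8329 + 31103) = (((-9 - 1936) + 465) + (-83 - 181))*39432 = ((-1945 + 465) - 264)*39432 = (-1480 - 264)*39432 = -1744*39432 = -68769408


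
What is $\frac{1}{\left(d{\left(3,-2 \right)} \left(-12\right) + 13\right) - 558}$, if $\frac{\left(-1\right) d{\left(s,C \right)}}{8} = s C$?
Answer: $- \frac{1}{1121} \approx -0.00089206$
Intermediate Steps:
$d{\left(s,C \right)} = - 8 C s$ ($d{\left(s,C \right)} = - 8 s C = - 8 C s$)
$\frac{1}{\left(d{\left(3,-2 \right)} \left(-12\right) + 13\right) - 558} = \frac{1}{\left(\left(-8\right) \left(-2\right) 3 \left(-12\right) + 13\right) - 558} = \frac{1}{\left(48 \left(-12\right) + 13\right) - 558} = \frac{1}{\left(-576 + 13\right) - 558} = \frac{1}{-563 - 558} = \frac{1}{-1121} = - \frac{1}{1121}$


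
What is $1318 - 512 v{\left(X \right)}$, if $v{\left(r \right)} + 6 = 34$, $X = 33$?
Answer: $-13018$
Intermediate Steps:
$v{\left(r \right)} = 28$ ($v{\left(r \right)} = -6 + 34 = 28$)
$1318 - 512 v{\left(X \right)} = 1318 - 14336 = -13018$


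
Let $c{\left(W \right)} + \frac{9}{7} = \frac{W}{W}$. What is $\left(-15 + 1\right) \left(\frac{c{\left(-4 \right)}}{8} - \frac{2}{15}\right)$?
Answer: $\frac{71}{30} \approx 2.3667$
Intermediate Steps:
$c{\left(W \right)} = - \frac{2}{7}$ ($c{\left(W \right)} = - \frac{9}{7} + \frac{W}{W} = - \frac{9}{7} + 1 = - \frac{2}{7}$)
$\left(-15 + 1\right) \left(\frac{c{\left(-4 \right)}}{8} - \frac{2}{15}\right) = \left(-15 + 1\right) \left(- \frac{2}{7 \cdot 8} - \frac{2}{15}\right) = - 14 \left(\left(- \frac{2}{7}\right) \frac{1}{8} - \frac{2}{15}\right) = - 14 \left(- \frac{1}{28} - \frac{2}{15}\right) = \left(-14\right) \left(- \frac{71}{420}\right) = \frac{71}{30}$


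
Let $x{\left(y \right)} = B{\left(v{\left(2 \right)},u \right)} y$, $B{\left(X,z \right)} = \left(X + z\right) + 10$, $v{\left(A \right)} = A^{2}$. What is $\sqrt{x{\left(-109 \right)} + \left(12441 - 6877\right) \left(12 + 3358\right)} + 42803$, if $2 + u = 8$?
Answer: $42803 + 10 \sqrt{187485} \approx 47133.0$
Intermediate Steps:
$u = 6$ ($u = -2 + 8 = 6$)
$B{\left(X,z \right)} = 10 + X + z$
$x{\left(y \right)} = 20 y$ ($x{\left(y \right)} = \left(10 + 2^{2} + 6\right) y = \left(10 + 4 + 6\right) y = 20 y$)
$\sqrt{x{\left(-109 \right)} + \left(12441 - 6877\right) \left(12 + 3358\right)} + 42803 = \sqrt{20 \left(-109\right) + \left(12441 - 6877\right) \left(12 + 3358\right)} + 42803 = \sqrt{-2180 + 5564 \cdot 3370} + 42803 = \sqrt{-2180 + 18750680} + 42803 = \sqrt{18748500} + 42803 = 10 \sqrt{187485} + 42803 = 42803 + 10 \sqrt{187485}$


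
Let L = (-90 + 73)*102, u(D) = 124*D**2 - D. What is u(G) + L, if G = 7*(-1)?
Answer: 4349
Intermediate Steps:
G = -7
u(D) = -D + 124*D**2
L = -1734 (L = -17*102 = -1734)
u(G) + L = -7*(-1 + 124*(-7)) - 1734 = -7*(-1 - 868) - 1734 = -7*(-869) - 1734 = 6083 - 1734 = 4349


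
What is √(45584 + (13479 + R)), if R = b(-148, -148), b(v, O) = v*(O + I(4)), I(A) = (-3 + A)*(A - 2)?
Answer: √80671 ≈ 284.03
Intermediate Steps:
I(A) = (-3 + A)*(-2 + A)
b(v, O) = v*(2 + O) (b(v, O) = v*(O + (6 + 4² - 5*4)) = v*(O + (6 + 16 - 20)) = v*(O + 2) = v*(2 + O))
R = 21608 (R = -148*(2 - 148) = -148*(-146) = 21608)
√(45584 + (13479 + R)) = √(45584 + (13479 + 21608)) = √(45584 + 35087) = √80671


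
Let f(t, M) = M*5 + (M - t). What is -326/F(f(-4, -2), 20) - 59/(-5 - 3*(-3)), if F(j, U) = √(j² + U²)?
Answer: -59/4 - 163*√29/58 ≈ -29.884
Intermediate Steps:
f(t, M) = -t + 6*M (f(t, M) = 5*M + (M - t) = -t + 6*M)
F(j, U) = √(U² + j²)
-326/F(f(-4, -2), 20) - 59/(-5 - 3*(-3)) = -326/√(20² + (-1*(-4) + 6*(-2))²) - 59/(-5 - 3*(-3)) = -326/√(400 + (4 - 12)²) - 59/(-5 + 9) = -326/√(400 + (-8)²) - 59/4 = -326/√(400 + 64) - 59*¼ = -326*√29/116 - 59/4 = -163*√29/58 - 59/4 = -59/4 - 163*√29/58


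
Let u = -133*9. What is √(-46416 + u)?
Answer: I*√47613 ≈ 218.2*I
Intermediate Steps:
u = -1197
√(-46416 + u) = √(-46416 - 1197) = √(-47613) = I*√47613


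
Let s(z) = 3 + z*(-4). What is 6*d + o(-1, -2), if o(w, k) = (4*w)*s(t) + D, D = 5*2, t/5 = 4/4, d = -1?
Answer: 72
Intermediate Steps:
t = 5 (t = 5*(4/4) = 5*(4*(¼)) = 5*1 = 5)
D = 10
s(z) = 3 - 4*z
o(w, k) = 10 - 68*w (o(w, k) = (4*w)*(3 - 4*5) + 10 = (4*w)*(3 - 20) + 10 = (4*w)*(-17) + 10 = -68*w + 10 = 10 - 68*w)
6*d + o(-1, -2) = 6*(-1) + (10 - 68*(-1)) = -6 + (10 + 68) = -6 + 78 = 72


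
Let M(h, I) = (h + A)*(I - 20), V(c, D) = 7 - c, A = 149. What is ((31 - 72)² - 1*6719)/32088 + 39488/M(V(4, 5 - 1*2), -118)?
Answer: -14299667/7011228 ≈ -2.0395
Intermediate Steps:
M(h, I) = (-20 + I)*(149 + h) (M(h, I) = (h + 149)*(I - 20) = (149 + h)*(-20 + I) = (-20 + I)*(149 + h))
((31 - 72)² - 1*6719)/32088 + 39488/M(V(4, 5 - 1*2), -118) = ((31 - 72)² - 1*6719)/32088 + 39488/(-2980 - 20*(7 - 1*4) + 149*(-118) - 118*(7 - 1*4)) = ((-41)² - 6719)*(1/32088) + 39488/(-2980 - 20*(7 - 4) - 17582 - 118*(7 - 4)) = (1681 - 6719)*(1/32088) + 39488/(-2980 - 20*3 - 17582 - 118*3) = -5038*1/32088 + 39488/(-2980 - 60 - 17582 - 354) = -2519/16044 + 39488/(-20976) = -2519/16044 + 39488*(-1/20976) = -2519/16044 - 2468/1311 = -14299667/7011228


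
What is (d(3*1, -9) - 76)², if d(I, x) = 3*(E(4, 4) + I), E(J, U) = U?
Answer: 3025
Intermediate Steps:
d(I, x) = 12 + 3*I (d(I, x) = 3*(4 + I) = 12 + 3*I)
(d(3*1, -9) - 76)² = ((12 + 3*(3*1)) - 76)² = ((12 + 3*3) - 76)² = ((12 + 9) - 76)² = (21 - 76)² = (-55)² = 3025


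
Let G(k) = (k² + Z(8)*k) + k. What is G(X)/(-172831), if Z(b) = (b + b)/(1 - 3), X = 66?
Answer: -3894/172831 ≈ -0.022531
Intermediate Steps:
Z(b) = -b (Z(b) = (2*b)/(-2) = (2*b)*(-½) = -b)
G(k) = k² - 7*k (G(k) = (k² + (-1*8)*k) + k = (k² - 8*k) + k = k² - 7*k)
G(X)/(-172831) = (66*(-7 + 66))/(-172831) = (66*59)*(-1/172831) = 3894*(-1/172831) = -3894/172831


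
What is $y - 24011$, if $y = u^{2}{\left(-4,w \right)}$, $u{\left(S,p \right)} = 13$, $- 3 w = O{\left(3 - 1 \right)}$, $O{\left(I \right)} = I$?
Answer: $-23842$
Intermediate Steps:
$w = - \frac{2}{3}$ ($w = - \frac{3 - 1}{3} = \left(- \frac{1}{3}\right) 2 = - \frac{2}{3} \approx -0.66667$)
$y = 169$ ($y = 13^{2} = 169$)
$y - 24011 = 169 - 24011 = -23842$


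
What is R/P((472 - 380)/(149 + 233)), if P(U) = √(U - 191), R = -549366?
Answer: 183122*I*√6959085/12145 ≈ 39776.0*I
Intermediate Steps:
P(U) = √(-191 + U)
R/P((472 - 380)/(149 + 233)) = -549366/√(-191 + (472 - 380)/(149 + 233)) = -549366/√(-191 + 92/382) = -549366/√(-191 + 92*(1/382)) = -549366/√(-191 + 46/191) = -549366*(-I*√6959085/36435) = -(-183122)*I*√6959085/12145 = 183122*I*√6959085/12145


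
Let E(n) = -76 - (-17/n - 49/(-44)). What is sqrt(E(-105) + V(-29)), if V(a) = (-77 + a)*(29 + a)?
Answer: I*sqrt(412350015)/2310 ≈ 8.7906*I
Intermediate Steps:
E(n) = -3393/44 + 17/n (E(n) = -76 - (-17/n - 49*(-1/44)) = -76 - (-17/n + 49/44) = -76 - (49/44 - 17/n) = -76 + (-49/44 + 17/n) = -3393/44 + 17/n)
sqrt(E(-105) + V(-29)) = sqrt((-3393/44 + 17/(-105)) + (-2233 + (-29)**2 - 48*(-29))) = sqrt((-3393/44 + 17*(-1/105)) + (-2233 + 841 + 1392)) = sqrt((-3393/44 - 17/105) + 0) = sqrt(-357013/4620 + 0) = sqrt(-357013/4620) = I*sqrt(412350015)/2310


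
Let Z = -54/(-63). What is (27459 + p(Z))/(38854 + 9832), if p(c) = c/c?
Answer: 13730/24343 ≈ 0.56402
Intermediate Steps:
Z = 6/7 (Z = -54*(-1/63) = 6/7 ≈ 0.85714)
p(c) = 1
(27459 + p(Z))/(38854 + 9832) = (27459 + 1)/(38854 + 9832) = 27460/48686 = 27460*(1/48686) = 13730/24343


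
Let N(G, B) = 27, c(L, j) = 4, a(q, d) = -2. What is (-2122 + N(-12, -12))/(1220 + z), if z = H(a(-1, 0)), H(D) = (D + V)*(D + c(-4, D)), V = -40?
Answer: -2095/1136 ≈ -1.8442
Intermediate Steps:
H(D) = (-40 + D)*(4 + D) (H(D) = (D - 40)*(D + 4) = (-40 + D)*(4 + D))
z = -84 (z = -160 + (-2)² - 36*(-2) = -160 + 4 + 72 = -84)
(-2122 + N(-12, -12))/(1220 + z) = (-2122 + 27)/(1220 - 84) = -2095/1136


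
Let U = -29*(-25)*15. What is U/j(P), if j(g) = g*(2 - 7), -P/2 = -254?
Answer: -2175/508 ≈ -4.2815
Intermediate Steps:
P = 508 (P = -2*(-254) = 508)
j(g) = -5*g (j(g) = g*(-5) = -5*g)
U = 10875 (U = 725*15 = 10875)
U/j(P) = 10875/((-5*508)) = 10875/(-2540) = 10875*(-1/2540) = -2175/508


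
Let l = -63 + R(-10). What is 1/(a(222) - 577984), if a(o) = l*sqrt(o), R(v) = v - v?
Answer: -288992/167032311569 + 63*sqrt(222)/334064623138 ≈ -1.7273e-6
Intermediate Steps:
R(v) = 0
l = -63 (l = -63 + 0 = -63)
a(o) = -63*sqrt(o)
1/(a(222) - 577984) = 1/(-63*sqrt(222) - 577984) = 1/(-577984 - 63*sqrt(222))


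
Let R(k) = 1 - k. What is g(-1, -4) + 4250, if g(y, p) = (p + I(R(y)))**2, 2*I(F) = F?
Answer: 4259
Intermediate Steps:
I(F) = F/2
g(y, p) = (1/2 + p - y/2)**2 (g(y, p) = (p + (1 - y)/2)**2 = (p + (1/2 - y/2))**2 = (1/2 + p - y/2)**2)
g(-1, -4) + 4250 = (1 - 1*(-1) + 2*(-4))**2/4 + 4250 = (1 + 1 - 8)**2/4 + 4250 = (1/4)*(-6)**2 + 4250 = (1/4)*36 + 4250 = 9 + 4250 = 4259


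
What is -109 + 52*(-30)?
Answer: -1669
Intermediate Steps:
-109 + 52*(-30) = -109 - 1560 = -1669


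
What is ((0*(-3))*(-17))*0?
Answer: 0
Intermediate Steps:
((0*(-3))*(-17))*0 = (0*(-17))*0 = 0*0 = 0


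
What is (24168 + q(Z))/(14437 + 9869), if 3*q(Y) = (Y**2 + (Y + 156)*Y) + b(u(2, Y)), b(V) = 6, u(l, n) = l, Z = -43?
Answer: 34750/36459 ≈ 0.95313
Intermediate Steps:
q(Y) = 2 + Y**2/3 + Y*(156 + Y)/3 (q(Y) = ((Y**2 + (Y + 156)*Y) + 6)/3 = ((Y**2 + (156 + Y)*Y) + 6)/3 = ((Y**2 + Y*(156 + Y)) + 6)/3 = (6 + Y**2 + Y*(156 + Y))/3 = 2 + Y**2/3 + Y*(156 + Y)/3)
(24168 + q(Z))/(14437 + 9869) = (24168 + (2 + 52*(-43) + (2/3)*(-43)**2))/(14437 + 9869) = (24168 + (2 - 2236 + (2/3)*1849))/24306 = (24168 + (2 - 2236 + 3698/3))*(1/24306) = (24168 - 3004/3)*(1/24306) = (69500/3)*(1/24306) = 34750/36459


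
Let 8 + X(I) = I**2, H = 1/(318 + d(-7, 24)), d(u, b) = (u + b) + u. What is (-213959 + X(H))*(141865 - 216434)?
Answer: 1716535557036663/107584 ≈ 1.5955e+10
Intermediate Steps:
d(u, b) = b + 2*u (d(u, b) = (b + u) + u = b + 2*u)
H = 1/328 (H = 1/(318 + (24 + 2*(-7))) = 1/(318 + (24 - 14)) = 1/(318 + 10) = 1/328 ≈ 0.0030488)
X(I) = -8 + I**2
(-213959 + X(H))*(141865 - 216434) = (-213959 + (-8 + (1/328)**2))*(141865 - 216434) = (-213959 + (-8 + 1/107584))*(-74569) = (-213959 - 860671/107584)*(-74569) = -23019425727/107584*(-74569) = 1716535557036663/107584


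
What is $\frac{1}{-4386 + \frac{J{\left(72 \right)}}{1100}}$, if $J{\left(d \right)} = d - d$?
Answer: $- \frac{1}{4386} \approx -0.000228$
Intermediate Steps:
$J{\left(d \right)} = 0$
$\frac{1}{-4386 + \frac{J{\left(72 \right)}}{1100}} = \frac{1}{-4386 + \frac{0}{1100}} = \frac{1}{-4386 + 0 \cdot \frac{1}{1100}} = \frac{1}{-4386 + 0} = \frac{1}{-4386} = - \frac{1}{4386}$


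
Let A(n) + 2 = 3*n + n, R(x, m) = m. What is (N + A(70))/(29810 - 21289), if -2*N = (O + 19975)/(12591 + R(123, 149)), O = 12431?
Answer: 3525517/108557540 ≈ 0.032476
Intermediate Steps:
A(n) = -2 + 4*n (A(n) = -2 + (3*n + n) = -2 + 4*n)
N = -16203/12740 (N = -(12431 + 19975)/(2*(12591 + 149)) = -16203/12740 ≈ -1.2718)
(N + A(70))/(29810 - 21289) = (-16203/12740 + (-2 + 4*70))/(29810 - 21289) = (-16203/12740 + (-2 + 280))/8521 = (-16203/12740 + 278)*(1/8521) = (3525517/12740)*(1/8521) = 3525517/108557540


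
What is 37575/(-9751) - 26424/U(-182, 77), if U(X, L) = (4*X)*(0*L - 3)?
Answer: -2022168/126763 ≈ -15.952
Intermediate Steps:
U(X, L) = -12*X (U(X, L) = (4*X)*(0 - 3) = (4*X)*(-3) = -12*X)
37575/(-9751) - 26424/U(-182, 77) = 37575/(-9751) - 26424/((-12*(-182))) = 37575*(-1/9751) - 26424/2184 = -37575/9751 - 26424*1/2184 = -37575/9751 - 1101/91 = -2022168/126763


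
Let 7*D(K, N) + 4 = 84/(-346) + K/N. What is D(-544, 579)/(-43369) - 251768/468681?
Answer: -850641045331390/1583568862314649 ≈ -0.53717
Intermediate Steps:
D(K, N) = -734/1211 + K/(7*N) (D(K, N) = -4/7 + (84/(-346) + K/N)/7 = -4/7 + (84*(-1/346) + K/N)/7 = -4/7 + (-42/173 + K/N)/7 = -4/7 + (-6/173 + K/(7*N)) = -734/1211 + K/(7*N))
D(-544, 579)/(-43369) - 251768/468681 = (-734/1211 + (⅐)*(-544)/579)/(-43369) - 251768/468681 = (-734/1211 + (⅐)*(-544)*(1/579))*(-1/43369) - 251768*1/468681 = (-734/1211 - 544/4053)*(-1/43369) - 251768/468681 = -519098/701169*(-1/43369) - 251768/468681 = 519098/30408998361 - 251768/468681 = -850641045331390/1583568862314649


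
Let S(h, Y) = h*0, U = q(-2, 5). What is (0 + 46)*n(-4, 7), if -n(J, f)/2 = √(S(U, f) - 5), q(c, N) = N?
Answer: -92*I*√5 ≈ -205.72*I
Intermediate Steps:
U = 5
S(h, Y) = 0
n(J, f) = -2*I*√5 (n(J, f) = -2*√(0 - 5) = -2*I*√5)
(0 + 46)*n(-4, 7) = (0 + 46)*(-2*I*√5) = 46*(-2*I*√5) = -92*I*√5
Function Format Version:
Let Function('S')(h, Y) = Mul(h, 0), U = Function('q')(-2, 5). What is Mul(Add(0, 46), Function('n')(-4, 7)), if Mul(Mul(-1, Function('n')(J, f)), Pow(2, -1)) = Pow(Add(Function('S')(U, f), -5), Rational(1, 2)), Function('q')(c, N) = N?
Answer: Mul(-92, I, Pow(5, Rational(1, 2))) ≈ Mul(-205.72, I)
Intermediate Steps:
U = 5
Function('S')(h, Y) = 0
Function('n')(J, f) = Mul(-2, I, Pow(5, Rational(1, 2))) (Function('n')(J, f) = Mul(-2, Pow(Add(0, -5), Rational(1, 2))) = Mul(-2, Pow(-5, Rational(1, 2))) = Mul(-2, Mul(I, Pow(5, Rational(1, 2)))) = Mul(-2, I, Pow(5, Rational(1, 2))))
Mul(Add(0, 46), Function('n')(-4, 7)) = Mul(Add(0, 46), Mul(-2, I, Pow(5, Rational(1, 2)))) = Mul(46, Mul(-2, I, Pow(5, Rational(1, 2)))) = Mul(-92, I, Pow(5, Rational(1, 2)))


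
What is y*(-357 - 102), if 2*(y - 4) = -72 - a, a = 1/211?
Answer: 6198795/422 ≈ 14689.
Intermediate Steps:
a = 1/211 ≈ 0.0047393
y = -13505/422 (y = 4 + (-72 - 1*1/211)/2 = 4 + (-72 - 1/211)/2 = 4 + (1/2)*(-15193/211) = 4 - 15193/422 = -13505/422 ≈ -32.002)
y*(-357 - 102) = -13505*(-357 - 102)/422 = -13505/422*(-459) = 6198795/422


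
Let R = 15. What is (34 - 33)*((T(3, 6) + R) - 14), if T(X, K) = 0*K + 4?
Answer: 5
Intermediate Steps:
T(X, K) = 4 (T(X, K) = 0 + 4 = 4)
(34 - 33)*((T(3, 6) + R) - 14) = (34 - 33)*((4 + 15) - 14) = 1*(19 - 14) = 1*5 = 5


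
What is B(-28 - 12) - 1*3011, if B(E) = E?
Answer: -3051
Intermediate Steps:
B(-28 - 12) - 1*3011 = (-28 - 12) - 1*3011 = -40 - 3011 = -3051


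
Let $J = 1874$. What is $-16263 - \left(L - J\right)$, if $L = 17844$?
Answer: $-32233$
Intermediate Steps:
$-16263 - \left(L - J\right) = -16263 - \left(17844 - 1874\right) = -16263 - 15970 = -32233$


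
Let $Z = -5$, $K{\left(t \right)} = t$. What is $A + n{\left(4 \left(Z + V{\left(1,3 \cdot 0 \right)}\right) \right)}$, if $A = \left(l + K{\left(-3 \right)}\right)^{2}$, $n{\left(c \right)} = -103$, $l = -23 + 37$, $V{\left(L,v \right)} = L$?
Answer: $18$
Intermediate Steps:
$l = 14$
$A = 121$ ($A = \left(14 - 3\right)^{2} = 11^{2} = 121$)
$A + n{\left(4 \left(Z + V{\left(1,3 \cdot 0 \right)}\right) \right)} = 121 - 103 = 18$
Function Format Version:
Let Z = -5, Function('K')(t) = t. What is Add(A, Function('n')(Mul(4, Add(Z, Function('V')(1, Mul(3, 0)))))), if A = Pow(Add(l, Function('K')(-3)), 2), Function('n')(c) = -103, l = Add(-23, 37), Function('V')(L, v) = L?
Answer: 18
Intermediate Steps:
l = 14
A = 121 (A = Pow(Add(14, -3), 2) = Pow(11, 2) = 121)
Add(A, Function('n')(Mul(4, Add(Z, Function('V')(1, Mul(3, 0)))))) = Add(121, -103) = 18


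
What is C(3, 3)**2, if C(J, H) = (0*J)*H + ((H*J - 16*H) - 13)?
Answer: 2704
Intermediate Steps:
C(J, H) = -13 - 16*H + H*J (C(J, H) = 0*H + ((-16*H + H*J) - 13) = 0 + (-13 - 16*H + H*J) = -13 - 16*H + H*J)
C(3, 3)**2 = (-13 - 16*3 + 3*3)**2 = (-13 - 48 + 9)**2 = (-52)**2 = 2704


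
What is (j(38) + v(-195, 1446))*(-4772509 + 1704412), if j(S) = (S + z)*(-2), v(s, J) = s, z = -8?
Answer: 782364735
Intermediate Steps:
j(S) = 16 - 2*S (j(S) = (S - 8)*(-2) = (-8 + S)*(-2) = 16 - 2*S)
(j(38) + v(-195, 1446))*(-4772509 + 1704412) = ((16 - 2*38) - 195)*(-4772509 + 1704412) = ((16 - 76) - 195)*(-3068097) = (-60 - 195)*(-3068097) = -255*(-3068097) = 782364735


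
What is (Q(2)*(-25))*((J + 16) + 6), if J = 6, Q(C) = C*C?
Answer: -2800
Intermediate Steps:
Q(C) = C²
(Q(2)*(-25))*((J + 16) + 6) = (2²*(-25))*((6 + 16) + 6) = (4*(-25))*(22 + 6) = -100*28 = -2800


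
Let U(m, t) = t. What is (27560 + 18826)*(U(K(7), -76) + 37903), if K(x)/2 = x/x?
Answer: 1754643222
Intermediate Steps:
K(x) = 2 (K(x) = 2*(x/x) = 2*1 = 2)
(27560 + 18826)*(U(K(7), -76) + 37903) = (27560 + 18826)*(-76 + 37903) = 46386*37827 = 1754643222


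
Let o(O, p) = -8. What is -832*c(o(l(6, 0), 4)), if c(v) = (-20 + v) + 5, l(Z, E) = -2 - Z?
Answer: 19136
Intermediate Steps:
c(v) = -15 + v
-832*c(o(l(6, 0), 4)) = -832*(-15 - 8) = -832*(-23) = 19136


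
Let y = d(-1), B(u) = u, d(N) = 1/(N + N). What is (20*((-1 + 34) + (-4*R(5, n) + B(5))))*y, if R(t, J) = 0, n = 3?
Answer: -380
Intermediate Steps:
d(N) = 1/(2*N)
y = -½ (y = (½)/(-1) = (½)*(-1) = -½ ≈ -0.50000)
(20*((-1 + 34) + (-4*R(5, n) + B(5))))*y = (20*((-1 + 34) + (-4*0 + 5)))*(-½) = (20*(33 + (0 + 5)))*(-½) = (20*(33 + 5))*(-½) = (20*38)*(-½) = 760*(-½) = -380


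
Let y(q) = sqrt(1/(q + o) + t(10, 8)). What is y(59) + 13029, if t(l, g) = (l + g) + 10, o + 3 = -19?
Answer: 13029 + sqrt(38369)/37 ≈ 13034.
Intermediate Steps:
o = -22 (o = -3 - 19 = -22)
t(l, g) = 10 + g + l (t(l, g) = (g + l) + 10 = 10 + g + l)
y(q) = sqrt(28 + 1/(-22 + q)) (y(q) = sqrt(1/(q - 22) + (10 + 8 + 10)) = sqrt(1/(-22 + q) + 28) = sqrt(28 + 1/(-22 + q)))
y(59) + 13029 = sqrt((-615 + 28*59)/(-22 + 59)) + 13029 = sqrt((-615 + 1652)/37) + 13029 = sqrt((1/37)*1037) + 13029 = sqrt(1037/37) + 13029 = sqrt(38369)/37 + 13029 = 13029 + sqrt(38369)/37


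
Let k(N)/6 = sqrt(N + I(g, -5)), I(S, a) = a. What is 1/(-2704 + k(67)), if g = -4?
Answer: -338/913673 - 3*sqrt(62)/3654692 ≈ -0.00037640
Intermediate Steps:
k(N) = 6*sqrt(-5 + N) (k(N) = 6*sqrt(N - 5) = 6*sqrt(-5 + N))
1/(-2704 + k(67)) = 1/(-2704 + 6*sqrt(-5 + 67)) = 1/(-2704 + 6*sqrt(62))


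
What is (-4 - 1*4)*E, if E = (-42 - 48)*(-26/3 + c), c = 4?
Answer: -3360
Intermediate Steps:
E = 420 (E = (-42 - 48)*(-26/3 + 4) = -90*(-26*⅓ + 4) = -90*(-26/3 + 4) = -90*(-14/3) = 420)
(-4 - 1*4)*E = (-4 - 1*4)*420 = (-4 - 4)*420 = -8*420 = -3360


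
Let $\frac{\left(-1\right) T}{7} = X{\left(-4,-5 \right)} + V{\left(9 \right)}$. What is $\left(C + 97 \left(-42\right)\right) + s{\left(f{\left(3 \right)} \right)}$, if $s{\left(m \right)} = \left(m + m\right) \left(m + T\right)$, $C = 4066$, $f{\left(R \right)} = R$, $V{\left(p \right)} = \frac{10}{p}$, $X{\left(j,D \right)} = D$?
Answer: $\frac{520}{3} \approx 173.33$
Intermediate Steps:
$T = \frac{245}{9}$ ($T = - 7 \left(-5 + \frac{10}{9}\right) = \left(-7\right) \left(- \frac{35}{9}\right) = \frac{245}{9} \approx 27.222$)
$s{\left(m \right)} = 2 m \left(\frac{245}{9} + m\right)$ ($s{\left(m \right)} = \left(m + m\right) \left(m + \frac{245}{9}\right) = 2 m \left(\frac{245}{9} + m\right)$)
$\left(C + 97 \left(-42\right)\right) + s{\left(f{\left(3 \right)} \right)} = \left(4066 + 97 \left(-42\right)\right) + \frac{2}{9} \cdot 3 \left(245 + 9 \cdot 3\right) = \left(4066 - 4074\right) + \frac{2}{9} \cdot 3 \left(245 + 27\right) = -8 + \frac{2}{9} \cdot 3 \cdot 272 = -8 + \frac{544}{3} = \frac{520}{3}$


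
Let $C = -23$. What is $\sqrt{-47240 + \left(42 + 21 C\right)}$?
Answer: $i \sqrt{47681} \approx 218.36 i$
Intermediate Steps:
$\sqrt{-47240 + \left(42 + 21 C\right)} = \sqrt{-47240 + \left(42 + 21 \left(-23\right)\right)} = \sqrt{-47240 + \left(42 - 483\right)} = \sqrt{-47240 - 441} = \sqrt{-47681} = i \sqrt{47681}$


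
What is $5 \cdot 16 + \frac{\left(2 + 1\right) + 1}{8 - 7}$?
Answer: $84$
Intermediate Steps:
$5 \cdot 16 + \frac{\left(2 + 1\right) + 1}{8 - 7} = 80 + \frac{3 + 1}{1} = 80 + 4 \cdot 1 = 80 + 4 = 84$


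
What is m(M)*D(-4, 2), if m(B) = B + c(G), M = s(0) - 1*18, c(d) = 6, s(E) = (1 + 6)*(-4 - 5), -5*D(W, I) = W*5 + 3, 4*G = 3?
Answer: -255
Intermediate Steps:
G = ¾ (G = (¼)*3 = ¾ ≈ 0.75000)
D(W, I) = -⅗ - W (D(W, I) = -(W*5 + 3)/5 = -(5*W + 3)/5 = -(3 + 5*W)/5 = -⅗ - W)
s(E) = -63 (s(E) = 7*(-9) = -63)
M = -81 (M = -63 - 1*18 = -63 - 18 = -81)
m(B) = 6 + B (m(B) = B + 6 = 6 + B)
m(M)*D(-4, 2) = (6 - 81)*(-⅗ - 1*(-4)) = -75*(-⅗ + 4) = -75*17/5 = -255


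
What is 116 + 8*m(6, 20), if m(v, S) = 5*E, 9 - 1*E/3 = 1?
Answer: 1076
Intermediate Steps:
E = 24 (E = 27 - 3*1 = 27 - 3 = 24)
m(v, S) = 120 (m(v, S) = 5*24 = 120)
116 + 8*m(6, 20) = 116 + 8*120 = 116 + 960 = 1076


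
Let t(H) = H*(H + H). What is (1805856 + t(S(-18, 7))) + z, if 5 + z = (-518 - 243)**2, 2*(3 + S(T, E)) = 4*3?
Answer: 2384990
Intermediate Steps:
S(T, E) = 3 (S(T, E) = -3 + (4*3)/2 = -3 + (1/2)*12 = -3 + 6 = 3)
t(H) = 2*H**2 (t(H) = H*(2*H) = 2*H**2)
z = 579116 (z = -5 + (-518 - 243)**2 = -5 + (-761)**2 = -5 + 579121 = 579116)
(1805856 + t(S(-18, 7))) + z = (1805856 + 2*3**2) + 579116 = (1805856 + 2*9) + 579116 = (1805856 + 18) + 579116 = 1805874 + 579116 = 2384990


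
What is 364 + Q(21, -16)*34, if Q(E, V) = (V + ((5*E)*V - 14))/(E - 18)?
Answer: -19016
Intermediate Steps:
Q(E, V) = (-14 + V + 5*E*V)/(-18 + E) (Q(E, V) = (V + (5*E*V - 14))/(-18 + E) = (V + (-14 + 5*E*V))/(-18 + E) = (-14 + V + 5*E*V)/(-18 + E))
364 + Q(21, -16)*34 = 364 + ((-14 - 16 + 5*21*(-16))/(-18 + 21))*34 = 364 + ((-14 - 16 - 1680)/3)*34 = 364 + ((⅓)*(-1710))*34 = 364 - 570*34 = 364 - 19380 = -19016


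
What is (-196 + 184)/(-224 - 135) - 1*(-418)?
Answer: 150074/359 ≈ 418.03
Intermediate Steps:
(-196 + 184)/(-224 - 135) - 1*(-418) = -12/(-359) + 418 = -12*(-1/359) + 418 = 12/359 + 418 = 150074/359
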